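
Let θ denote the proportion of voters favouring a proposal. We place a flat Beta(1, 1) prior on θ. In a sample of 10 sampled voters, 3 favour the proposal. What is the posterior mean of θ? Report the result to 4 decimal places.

Posterior mean ≈ 0.3333

The binomial likelihood is conjugate to the Beta prior: with 3 successes and 7 failures, the posterior is Beta(1+3, 1+7) = Beta(4, 8).
Posterior mean = α/(α+β) = 4/12 = 0.3333.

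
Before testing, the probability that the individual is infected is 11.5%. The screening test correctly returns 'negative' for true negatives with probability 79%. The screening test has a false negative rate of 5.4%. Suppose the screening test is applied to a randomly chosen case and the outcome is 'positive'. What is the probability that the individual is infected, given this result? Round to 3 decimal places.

P(H | E) ≈ 0.369

Let H be the event that the individual is infected. P(H) = 0.115, so P(¬H) = 0.885. With E the 'positive' result, P(E|H) = 0.946 and P(E|¬H) = 0.21.
P(E) = 0.946·0.115 + 0.21·0.885 = 0.10879 + 0.18585 = 0.29464.
By Bayes' theorem, P(H|E) = 0.10879 / 0.29464 = 0.369.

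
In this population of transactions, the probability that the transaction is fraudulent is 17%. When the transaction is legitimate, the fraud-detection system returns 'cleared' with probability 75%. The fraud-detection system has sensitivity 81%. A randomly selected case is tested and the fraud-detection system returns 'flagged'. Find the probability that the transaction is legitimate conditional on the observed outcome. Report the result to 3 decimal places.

P(¬H | E) ≈ 0.601

Write H for 'the transaction is fraudulent'. Prior odds H:¬H = 0.17/0.83 = 0.20482. For the 'flagged' outcome, the likelihood ratio is 0.81/0.25 = 3.2400.
Posterior odds = 0.20482 × 3.2400 = 0.66361, so P(H|E) = 0.66361/(1+0.66361) = 0.399. Then P(¬H|E) = 1 − 0.399 = 0.601.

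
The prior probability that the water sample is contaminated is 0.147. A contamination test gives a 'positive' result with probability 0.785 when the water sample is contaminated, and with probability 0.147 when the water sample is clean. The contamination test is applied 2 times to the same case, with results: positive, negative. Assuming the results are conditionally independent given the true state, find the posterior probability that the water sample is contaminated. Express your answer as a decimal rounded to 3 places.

With H the event that the water sample is contaminated, the joint likelihood of the observed sequence is P(data|H) = 0.785·0.215 = 0.16878 and P(data|¬H) = 0.147·0.853 = 0.12539.
Bayes: P(H|data) = 0.147·0.16878 / (0.147·0.16878 + 0.853·0.12539) = 0.024810/0.13177 = 0.1883.

Posterior P(H) ≈ 0.188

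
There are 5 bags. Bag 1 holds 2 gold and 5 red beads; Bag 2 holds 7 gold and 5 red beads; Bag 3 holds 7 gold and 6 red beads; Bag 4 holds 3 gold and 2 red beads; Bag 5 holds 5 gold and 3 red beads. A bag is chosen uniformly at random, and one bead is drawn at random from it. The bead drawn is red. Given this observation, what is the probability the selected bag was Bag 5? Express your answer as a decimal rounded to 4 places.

Tabulate prior·likelihood by source: [1] prior 0.2, lik 0.7143, product 0.1429; [2] prior 0.2, lik 0.4167, product 0.08333; [3] prior 0.2, lik 0.4615, product 0.09231; [4] prior 0.2, lik 0.4, product 0.08000; [5] prior 0.2, lik 0.375, product 0.07500.
Normalizing constant = 0.47350; the posterior for Bag 5 is its product over the sum, 0.07500/0.47350 = 0.1584.

Posterior probability ≈ 0.1584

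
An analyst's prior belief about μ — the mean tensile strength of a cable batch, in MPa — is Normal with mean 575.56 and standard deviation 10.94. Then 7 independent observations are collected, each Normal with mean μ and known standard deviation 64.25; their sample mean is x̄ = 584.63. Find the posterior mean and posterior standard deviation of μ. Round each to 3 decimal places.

Posterior mean ≈ 577.090; posterior SD ≈ 9.975

Prior precision 1/τ₀² = 1/10.94² = 0.00835536; data precision n/σ² = 7/64.25² = 0.00169571.
Posterior precision = 0.00835536 + 0.00169571 = 0.0100511, giving posterior SD = 1/√0.0100511 = 9.975.
Posterior mean = (0.00835536·575.56 + 0.00169571·584.63) / 0.0100511 = 577.090.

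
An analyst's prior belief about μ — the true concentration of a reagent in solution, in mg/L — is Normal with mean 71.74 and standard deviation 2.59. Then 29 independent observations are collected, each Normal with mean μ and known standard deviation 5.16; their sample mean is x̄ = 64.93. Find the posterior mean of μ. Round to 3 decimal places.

Posterior mean ≈ 65.750

Prior precision 1/τ₀² = 1/2.59² = 0.149074; data precision n/σ² = 29/5.16² = 1.08918.
Posterior precision = 0.149074 + 1.08918 = 1.23825.
Posterior mean = (0.149074·71.74 + 1.08918·64.93) / 1.23825 = 65.750.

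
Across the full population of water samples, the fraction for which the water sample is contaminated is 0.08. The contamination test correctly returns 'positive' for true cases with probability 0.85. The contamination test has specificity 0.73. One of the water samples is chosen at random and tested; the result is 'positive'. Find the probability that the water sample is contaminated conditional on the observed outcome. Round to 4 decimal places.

P(H | E) ≈ 0.2149

Write H for 'the water sample is contaminated'. Prior odds H:¬H = 0.08/0.92 = 0.086957. For the 'positive' outcome, the likelihood ratio is 0.85/0.27 = 3.1481.
Posterior odds = 0.086957 × 3.1481 = 0.27375, so P(H|E) = 0.27375/(1+0.27375) = 0.2149.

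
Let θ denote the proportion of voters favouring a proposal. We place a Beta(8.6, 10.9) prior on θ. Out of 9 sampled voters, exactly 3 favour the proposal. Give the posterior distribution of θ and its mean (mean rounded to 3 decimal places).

Posterior: Beta(11.6, 16.9); mean ≈ 0.407

The binomial likelihood is conjugate to the Beta prior: with 3 successes and 6 failures, the posterior is Beta(8.6+3, 10.9+6) = Beta(11.6, 16.9).
Posterior mean = α/(α+β) = 11.6/28.5 = 0.407.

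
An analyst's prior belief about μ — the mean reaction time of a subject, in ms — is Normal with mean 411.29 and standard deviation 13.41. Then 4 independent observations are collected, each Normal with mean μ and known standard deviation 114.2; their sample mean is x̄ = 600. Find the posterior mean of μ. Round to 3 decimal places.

Posterior mean ≈ 421.154

Prior precision 1/τ₀² = 1/13.41² = 0.00556087; data precision n/σ² = 4/114.2² = 0.00030671.
Posterior precision = 0.00556087 + 0.00030671 = 0.00586758.
Posterior mean = (0.00556087·411.29 + 0.00030671·600) / 0.00586758 = 421.154.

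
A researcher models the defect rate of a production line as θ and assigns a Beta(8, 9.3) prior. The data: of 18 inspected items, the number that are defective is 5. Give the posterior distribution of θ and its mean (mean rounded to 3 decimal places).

Observing 5 successes and 13 failures updates Beta(8, 9.3) by adding the success and failure counts to the two shape parameters: α = 8+5 = 13, β = 9.3+13 = 22.3.
E[θ | data] = 13/(13+22.3) = 0.368.

Posterior: Beta(13, 22.3); mean ≈ 0.368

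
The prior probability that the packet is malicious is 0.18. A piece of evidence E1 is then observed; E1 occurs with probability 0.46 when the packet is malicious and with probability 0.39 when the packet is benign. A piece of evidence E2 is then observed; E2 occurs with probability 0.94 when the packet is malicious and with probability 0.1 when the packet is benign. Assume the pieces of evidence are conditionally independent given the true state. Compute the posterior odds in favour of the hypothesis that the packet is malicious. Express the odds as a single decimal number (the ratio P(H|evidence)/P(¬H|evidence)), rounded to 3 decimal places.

Posterior odds ≈ 2.434

Prior odds = 0.18/(1−0.18) = 0.21951. In log-odds, ln(0.21951) = -1.5163.
Add log likelihood ratios: ln(1.1795) + ln(9.4000) = 2.4058.
Posterior log-odds = 0.88944, so posterior odds = exp(0.88944) = 2.4338.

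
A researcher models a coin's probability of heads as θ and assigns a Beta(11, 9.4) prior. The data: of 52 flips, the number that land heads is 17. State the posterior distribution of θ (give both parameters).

Posterior: Beta(28, 44.4)

The binomial likelihood is conjugate to the Beta prior: with 17 successes and 35 failures, the posterior is Beta(11+17, 9.4+35) = Beta(28, 44.4).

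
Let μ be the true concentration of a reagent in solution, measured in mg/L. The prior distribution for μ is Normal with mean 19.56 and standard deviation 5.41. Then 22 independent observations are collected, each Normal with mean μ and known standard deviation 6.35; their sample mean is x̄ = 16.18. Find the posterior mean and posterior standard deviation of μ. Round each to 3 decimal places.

Posterior mean ≈ 16.379; posterior SD ≈ 1.313

With known σ, the Normal prior is conjugate. Weight on the data is w = (n/σ²)/(n/σ² + 1/τ₀²) = 0.545601/(0.545601+0.0341669) = 0.94107.
Posterior mean = w·x̄ + (1−w)·μ₀ = 0.94107·16.18 + 0.058932·19.56 = 16.379. Posterior variance = 1/(0.545601+0.0341669) = 1.72483, so SD = 1.313.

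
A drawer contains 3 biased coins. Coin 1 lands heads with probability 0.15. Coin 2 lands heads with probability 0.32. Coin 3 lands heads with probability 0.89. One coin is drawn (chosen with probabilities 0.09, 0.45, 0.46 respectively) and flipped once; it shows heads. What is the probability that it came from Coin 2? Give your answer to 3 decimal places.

Posterior probability ≈ 0.254

P(heads|C1) = 0.15; P(heads|C2) = 0.32; P(heads|C3) = 0.89.
Prior × likelihood for each source: 0.09·0.15=0.01350, 0.45·0.32=0.1440, 0.46·0.89=0.4094. Summing gives P(heads) = 0.56690.
P(Coin 2 | heads) = 0.1440 / 0.56690 = 0.254.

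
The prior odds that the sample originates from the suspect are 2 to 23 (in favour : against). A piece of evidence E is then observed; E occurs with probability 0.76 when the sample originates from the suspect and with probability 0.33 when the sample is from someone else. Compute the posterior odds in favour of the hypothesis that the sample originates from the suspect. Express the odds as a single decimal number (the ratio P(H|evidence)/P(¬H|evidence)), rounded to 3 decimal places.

Posterior odds ≈ 0.200

Prior odds = 2/23 = 0.086957.
Likelihood ratio for E = 0.76/0.33 = 2.3030.
Posterior odds = prior odds × LR = 0.20026.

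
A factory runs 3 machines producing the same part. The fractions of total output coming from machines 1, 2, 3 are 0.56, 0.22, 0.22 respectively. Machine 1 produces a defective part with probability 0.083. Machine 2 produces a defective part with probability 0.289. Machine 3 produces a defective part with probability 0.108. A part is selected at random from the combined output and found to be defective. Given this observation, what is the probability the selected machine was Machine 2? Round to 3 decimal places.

Posterior probability ≈ 0.475

P(defective|M1) = 0.083; P(defective|M2) = 0.289; P(defective|M3) = 0.108.
Prior × likelihood for each source: 0.56·0.083=0.04648, 0.22·0.289=0.06358, 0.22·0.108=0.02376. Summing gives P(defective) = 0.13382.
P(Machine 2 | defective) = 0.06358 / 0.13382 = 0.475.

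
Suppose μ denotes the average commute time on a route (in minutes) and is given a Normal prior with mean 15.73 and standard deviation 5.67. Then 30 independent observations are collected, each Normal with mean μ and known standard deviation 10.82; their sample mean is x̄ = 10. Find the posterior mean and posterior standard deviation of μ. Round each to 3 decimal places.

Prior precision 1/τ₀² = 1/5.67² = 0.0311053; data precision n/σ² = 30/10.82² = 0.256252.
Posterior precision = 0.0311053 + 0.256252 = 0.287357, giving posterior SD = 1/√0.287357 = 1.865.
Posterior mean = (0.0311053·15.73 + 0.256252·10) / 0.287357 = 10.620.

Posterior mean ≈ 10.620; posterior SD ≈ 1.865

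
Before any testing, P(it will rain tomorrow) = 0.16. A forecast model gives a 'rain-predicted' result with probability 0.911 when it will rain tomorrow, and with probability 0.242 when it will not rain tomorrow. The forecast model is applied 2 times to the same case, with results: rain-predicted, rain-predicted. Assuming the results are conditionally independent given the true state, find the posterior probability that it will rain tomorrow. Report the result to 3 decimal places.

Posterior P(H) ≈ 0.730

With H the event that it will rain tomorrow, the joint likelihood of the observed sequence is P(data|H) = 0.911·0.911 = 0.82992 and P(data|¬H) = 0.242·0.242 = 0.058564.
Bayes: P(H|data) = 0.16·0.82992 / (0.16·0.82992 + 0.84·0.058564) = 0.13279/0.18198 = 0.7297.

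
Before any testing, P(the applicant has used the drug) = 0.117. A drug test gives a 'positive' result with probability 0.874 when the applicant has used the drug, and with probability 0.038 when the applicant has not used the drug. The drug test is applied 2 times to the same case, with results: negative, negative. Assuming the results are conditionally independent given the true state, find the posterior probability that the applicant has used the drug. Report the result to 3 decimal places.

With H the event that the applicant has used the drug, the joint likelihood of the observed sequence is P(data|H) = 0.126·0.126 = 0.015876 and P(data|¬H) = 0.962·0.962 = 0.92544.
Bayes: P(H|data) = 0.117·0.015876 / (0.117·0.015876 + 0.883·0.92544) = 0.0018575/0.81902 = 0.0023.

Posterior P(H) ≈ 0.002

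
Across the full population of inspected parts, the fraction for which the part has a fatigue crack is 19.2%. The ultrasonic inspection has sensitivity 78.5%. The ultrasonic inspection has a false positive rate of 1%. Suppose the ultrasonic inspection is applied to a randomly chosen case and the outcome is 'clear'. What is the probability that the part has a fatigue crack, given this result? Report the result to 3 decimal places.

P(H | E) ≈ 0.049

Write H for 'the part has a fatigue crack'. Prior odds H:¬H = 0.192/0.808 = 0.23762. For the 'clear' outcome, the likelihood ratio is 0.215/0.99 = 0.21717.
Posterior odds = 0.23762 × 0.21717 = 0.051605, so P(H|E) = 0.051605/(1+0.051605) = 0.049.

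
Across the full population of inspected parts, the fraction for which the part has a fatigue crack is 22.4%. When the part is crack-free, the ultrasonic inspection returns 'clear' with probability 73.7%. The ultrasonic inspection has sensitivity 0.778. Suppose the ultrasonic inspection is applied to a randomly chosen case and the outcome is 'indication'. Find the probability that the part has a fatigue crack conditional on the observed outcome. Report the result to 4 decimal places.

Let H be the event that the part has a fatigue crack. P(H) = 0.224, so P(¬H) = 0.776. With E the 'indication' result, P(E|H) = 0.778 and P(E|¬H) = 0.263.
P(E) = 0.778·0.224 + 0.263·0.776 = 0.17427 + 0.20409 = 0.37836.
By Bayes' theorem, P(H|E) = 0.17427 / 0.37836 = 0.4606.

P(H | E) ≈ 0.4606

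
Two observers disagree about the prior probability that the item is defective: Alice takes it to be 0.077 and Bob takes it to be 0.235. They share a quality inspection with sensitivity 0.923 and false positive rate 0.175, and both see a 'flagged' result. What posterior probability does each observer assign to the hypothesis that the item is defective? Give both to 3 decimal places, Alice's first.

Alice: 0.306; Bob: 0.618

P('+'|H) = 0.923, P('+'|¬H) = 0.175.
Alice: numerator 0.923·0.077 = 0.071071; evidence = 0.071071+0.175·0.923 = 0.23260; posterior = 0.306.
Bob: numerator 0.923·0.235 = 0.21690; evidence = 0.21690+0.175·0.765 = 0.35078; posterior = 0.618.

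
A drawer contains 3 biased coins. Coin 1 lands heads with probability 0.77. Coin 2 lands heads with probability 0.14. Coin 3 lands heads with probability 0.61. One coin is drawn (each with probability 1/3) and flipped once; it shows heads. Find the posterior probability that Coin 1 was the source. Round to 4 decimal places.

Posterior probability ≈ 0.5066

Tabulate prior·likelihood by source: [1] prior 0.333333, lik 0.77, product 0.2567; [2] prior 0.333333, lik 0.14, product 0.04667; [3] prior 0.333333, lik 0.61, product 0.2033.
Normalizing constant = 0.50667; the posterior for Coin 1 is its product over the sum, 0.2567/0.50667 = 0.5066.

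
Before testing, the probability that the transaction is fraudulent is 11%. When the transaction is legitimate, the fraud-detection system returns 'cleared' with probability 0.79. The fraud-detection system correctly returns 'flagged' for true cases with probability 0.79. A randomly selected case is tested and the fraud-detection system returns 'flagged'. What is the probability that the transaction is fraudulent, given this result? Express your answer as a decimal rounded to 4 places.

Let H be the event that the transaction is fraudulent. P(H) = 0.11, so P(¬H) = 0.89. With E the 'flagged' result, P(E|H) = 0.79 and P(E|¬H) = 0.21.
P(E) = 0.79·0.11 + 0.21·0.89 = 0.086900 + 0.18690 = 0.27380.
By Bayes' theorem, P(H|E) = 0.086900 / 0.27380 = 0.3174.

P(H | E) ≈ 0.3174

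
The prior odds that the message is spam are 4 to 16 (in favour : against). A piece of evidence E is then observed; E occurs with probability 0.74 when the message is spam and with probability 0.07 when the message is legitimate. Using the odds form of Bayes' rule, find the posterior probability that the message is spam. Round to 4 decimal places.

Prior odds = 4/16 = 0.25000.
Likelihood ratio for E = 0.74/0.07 = 10.571.
Posterior odds = prior odds × LR = 2.6429.
Posterior probability = odds/(1+odds) = 2.6429/3.6429 = 0.7255.

Posterior probability ≈ 0.7255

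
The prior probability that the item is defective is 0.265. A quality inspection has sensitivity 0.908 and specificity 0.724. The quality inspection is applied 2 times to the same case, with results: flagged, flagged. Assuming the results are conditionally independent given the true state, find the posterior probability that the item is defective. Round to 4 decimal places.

Posterior P(H) ≈ 0.7960

Let H be the event that the item is defective; start with P(H) = 0.265. P('flagged'|H) = 0.908, P('flagged'|¬H) = 0.276.
Update on result 1 ('flagged'): P(H) ← 0.908·0.2650 / (0.908·0.2650 + 0.276·0.7350) = 0.24062/0.44348 = 0.5426.
Update on result 2 ('flagged'): P(H) ← 0.908·0.5426 / (0.908·0.5426 + 0.276·0.4574) = 0.49266/0.61891 = 0.7960.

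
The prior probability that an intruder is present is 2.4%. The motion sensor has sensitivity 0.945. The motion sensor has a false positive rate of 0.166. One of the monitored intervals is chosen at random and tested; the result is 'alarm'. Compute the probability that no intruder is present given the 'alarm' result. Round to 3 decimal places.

Write H for 'an intruder is present'. Prior odds H:¬H = 0.024/0.976 = 0.024590. For the 'alarm' outcome, the likelihood ratio is 0.945/0.166 = 5.6928.
Posterior odds = 0.024590 × 5.6928 = 0.13999, so P(H|E) = 0.13999/(1+0.13999) = 0.123. Then P(¬H|E) = 1 − 0.123 = 0.877.

P(¬H | E) ≈ 0.877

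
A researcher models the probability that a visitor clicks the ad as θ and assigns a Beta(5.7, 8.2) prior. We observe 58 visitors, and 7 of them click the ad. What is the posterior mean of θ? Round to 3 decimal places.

Posterior mean ≈ 0.177

The binomial likelihood is conjugate to the Beta prior: with 7 successes and 51 failures, the posterior is Beta(5.7+7, 8.2+51) = Beta(12.7, 59.2).
Posterior mean = α/(α+β) = 12.7/71.9 = 0.177.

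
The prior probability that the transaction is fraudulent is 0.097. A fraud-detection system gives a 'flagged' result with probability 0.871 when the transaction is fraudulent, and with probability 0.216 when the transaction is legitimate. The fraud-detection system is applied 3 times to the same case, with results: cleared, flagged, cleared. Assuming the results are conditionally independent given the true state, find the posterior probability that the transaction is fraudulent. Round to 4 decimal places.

Let H be the event that the transaction is fraudulent; start with P(H) = 0.097. P('flagged'|H) = 0.871, P('flagged'|¬H) = 0.216.
Update on result 1 ('cleared'): P(H) ← 0.129·0.0970 / (0.129·0.0970 + 0.784·0.9030) = 0.012513/0.72047 = 0.0174.
Update on result 2 ('flagged'): P(H) ← 0.871·0.0174 / (0.871·0.0174 + 0.216·0.9826) = 0.015127/0.22738 = 0.0665.
Update on result 3 ('cleared'): P(H) ← 0.129·0.0665 / (0.129·0.0665 + 0.784·0.9335) = 0.0085825/0.74042 = 0.0116.

Posterior P(H) ≈ 0.0116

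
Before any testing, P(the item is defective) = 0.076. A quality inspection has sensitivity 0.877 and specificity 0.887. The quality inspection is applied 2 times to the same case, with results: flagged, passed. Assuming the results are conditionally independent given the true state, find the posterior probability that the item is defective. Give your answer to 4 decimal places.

Posterior P(H) ≈ 0.0813

Let H be the event that the item is defective; start with P(H) = 0.076. P('flagged'|H) = 0.877, P('flagged'|¬H) = 0.113.
Update on result 1 ('flagged'): P(H) ← 0.877·0.0760 / (0.877·0.0760 + 0.113·0.9240) = 0.066652/0.17106 = 0.3896.
Update on result 2 ('passed'): P(H) ← 0.123·0.3896 / (0.123·0.3896 + 0.887·0.6104) = 0.047925/0.58932 = 0.0813.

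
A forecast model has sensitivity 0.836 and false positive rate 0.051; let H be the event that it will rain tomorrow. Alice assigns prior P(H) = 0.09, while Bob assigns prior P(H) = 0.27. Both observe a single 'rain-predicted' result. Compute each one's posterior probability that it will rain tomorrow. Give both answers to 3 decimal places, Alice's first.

Alice: 0.618; Bob: 0.858

The likelihood ratio for a 'rain-predicted' result is 0.836/0.051 = 16.392.
Alice: prior odds 0.09/0.91 = 0.098901; posterior odds 1.6212; posterior probability 0.618.
Bob: prior odds 0.27/0.73 = 0.36986; posterior odds 6.0629; posterior probability 0.858.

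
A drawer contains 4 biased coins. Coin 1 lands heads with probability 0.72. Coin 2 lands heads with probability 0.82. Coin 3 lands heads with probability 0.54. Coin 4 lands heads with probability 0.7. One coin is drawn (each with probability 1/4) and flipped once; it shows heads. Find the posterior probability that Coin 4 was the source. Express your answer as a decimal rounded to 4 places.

Tabulate prior·likelihood by source: [1] prior 0.25, lik 0.72, product 0.1800; [2] prior 0.25, lik 0.82, product 0.2050; [3] prior 0.25, lik 0.54, product 0.1350; [4] prior 0.25, lik 0.7, product 0.1750.
Normalizing constant = 0.69500; the posterior for Coin 4 is its product over the sum, 0.1750/0.69500 = 0.2518.

Posterior probability ≈ 0.2518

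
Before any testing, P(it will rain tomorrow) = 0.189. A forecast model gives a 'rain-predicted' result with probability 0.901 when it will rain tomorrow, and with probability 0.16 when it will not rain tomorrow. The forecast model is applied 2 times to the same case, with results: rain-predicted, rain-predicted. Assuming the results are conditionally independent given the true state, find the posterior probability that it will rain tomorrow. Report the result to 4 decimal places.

With H the event that it will rain tomorrow, the joint likelihood of the observed sequence is P(data|H) = 0.901·0.901 = 0.81180 and P(data|¬H) = 0.16·0.16 = 0.025600.
Bayes: P(H|data) = 0.189·0.81180 / (0.189·0.81180 + 0.811·0.025600) = 0.15343/0.17419 = 0.8808.

Posterior P(H) ≈ 0.8808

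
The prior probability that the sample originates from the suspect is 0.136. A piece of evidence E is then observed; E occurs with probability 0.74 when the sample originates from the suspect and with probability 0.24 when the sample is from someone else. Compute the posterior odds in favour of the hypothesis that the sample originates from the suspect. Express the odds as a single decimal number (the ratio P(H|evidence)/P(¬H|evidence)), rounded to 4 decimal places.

Prior odds = 0.136/(1−0.136) = 0.15741. In log-odds, ln(0.15741) = -1.8489.
Add log likelihood ratio: ln(3.0833) = 1.1260.
Posterior log-odds = -0.72291, so posterior odds = exp(-0.72291) = 0.48534.

Posterior odds ≈ 0.4853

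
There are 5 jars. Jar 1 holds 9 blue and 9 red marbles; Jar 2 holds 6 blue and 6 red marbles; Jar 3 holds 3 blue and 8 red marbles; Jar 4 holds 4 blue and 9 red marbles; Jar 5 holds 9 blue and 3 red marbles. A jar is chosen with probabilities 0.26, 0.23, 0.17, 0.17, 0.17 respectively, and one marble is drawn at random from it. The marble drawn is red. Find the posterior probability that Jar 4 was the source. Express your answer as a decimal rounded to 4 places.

P(red|Jar 1) = 0.5; P(red|Jar 2) = 0.5; P(red|Jar 3) = 0.7273; P(red|Jar 4) = 0.6923; P(red|Jar 5) = 0.25.
Prior × likelihood for each source: 0.26·0.5=0.1300, 0.23·0.5=0.1150, 0.17·0.7273=0.1236, 0.17·0.6923=0.1177, 0.17·0.25=0.04250. Summing gives P(red) = 0.52883.
P(Jar 4 | red) = 0.1177 / 0.52883 = 0.2226.

Posterior probability ≈ 0.2226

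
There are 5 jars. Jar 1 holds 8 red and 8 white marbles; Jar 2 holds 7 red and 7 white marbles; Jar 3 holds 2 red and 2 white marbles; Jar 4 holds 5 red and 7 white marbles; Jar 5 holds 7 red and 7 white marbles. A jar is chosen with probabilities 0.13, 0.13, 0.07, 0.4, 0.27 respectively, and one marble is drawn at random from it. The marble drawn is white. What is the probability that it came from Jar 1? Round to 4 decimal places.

Posterior probability ≈ 0.1219

Tabulate prior·likelihood by source: [1] prior 0.13, lik 0.5, product 0.06500; [2] prior 0.13, lik 0.5, product 0.06500; [3] prior 0.07, lik 0.5, product 0.03500; [4] prior 0.4, lik 0.5833, product 0.2333; [5] prior 0.27, lik 0.5, product 0.1350.
Normalizing constant = 0.53333; the posterior for Jar 1 is its product over the sum, 0.06500/0.53333 = 0.1219.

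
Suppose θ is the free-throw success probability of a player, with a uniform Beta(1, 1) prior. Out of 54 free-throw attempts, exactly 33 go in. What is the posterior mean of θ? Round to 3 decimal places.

Observing 33 successes and 21 failures updates Beta(1, 1) by adding the success and failure counts to the two shape parameters: α = 1+33 = 34, β = 1+21 = 22.
Posterior mean = α/(α+β) = 34/56 = 0.607.

Posterior mean ≈ 0.607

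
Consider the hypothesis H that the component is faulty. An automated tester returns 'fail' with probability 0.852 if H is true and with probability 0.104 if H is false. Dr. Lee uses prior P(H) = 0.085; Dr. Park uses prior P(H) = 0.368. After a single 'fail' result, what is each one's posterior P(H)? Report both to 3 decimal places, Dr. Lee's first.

P('+'|H) = 0.852, P('+'|¬H) = 0.104.
Dr. Lee: numerator 0.852·0.085 = 0.072420; evidence = 0.072420+0.104·0.915 = 0.16758; posterior = 0.432.
Dr. Park: numerator 0.852·0.368 = 0.31354; evidence = 0.31354+0.104·0.632 = 0.37926; posterior = 0.827.

Dr. Lee: 0.432; Dr. Park: 0.827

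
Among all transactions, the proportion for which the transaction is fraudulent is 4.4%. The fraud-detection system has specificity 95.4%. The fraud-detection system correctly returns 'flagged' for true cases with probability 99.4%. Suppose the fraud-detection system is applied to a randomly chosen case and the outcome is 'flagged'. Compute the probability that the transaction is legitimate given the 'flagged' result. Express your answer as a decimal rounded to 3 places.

P(¬H | E) ≈ 0.501

Let H be the event that the transaction is fraudulent. P(H) = 0.044, so P(¬H) = 0.956. With E the 'flagged' result, P(E|H) = 0.994 and P(E|¬H) = 0.046.
P(E) = 0.994·0.044 + 0.046·0.956 = 0.043736 + 0.043976 = 0.087712.
By Bayes' theorem, P(H|E) = 0.043736 / 0.087712 = 0.499. Hence P(¬H|E) = 1 − 0.499 = 0.501.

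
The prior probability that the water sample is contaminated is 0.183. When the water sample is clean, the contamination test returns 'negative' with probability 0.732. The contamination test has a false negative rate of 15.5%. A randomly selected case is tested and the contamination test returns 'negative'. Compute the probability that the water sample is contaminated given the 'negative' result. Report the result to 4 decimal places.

Write H for 'the water sample is contaminated'. Prior odds H:¬H = 0.183/0.817 = 0.22399. For the 'negative' outcome, the likelihood ratio is 0.155/0.732 = 0.21175.
Posterior odds = 0.22399 × 0.21175 = 0.047430, so P(H|E) = 0.047430/(1+0.047430) = 0.0453.

P(H | E) ≈ 0.0453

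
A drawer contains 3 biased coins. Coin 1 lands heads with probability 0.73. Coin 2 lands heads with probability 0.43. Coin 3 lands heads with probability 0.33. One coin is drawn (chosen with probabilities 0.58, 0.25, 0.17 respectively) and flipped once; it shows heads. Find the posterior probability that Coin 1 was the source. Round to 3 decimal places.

Tabulate prior·likelihood by source: [1] prior 0.58, lik 0.73, product 0.4234; [2] prior 0.25, lik 0.43, product 0.1075; [3] prior 0.17, lik 0.33, product 0.05610.
Normalizing constant = 0.58700; the posterior for Coin 1 is its product over the sum, 0.4234/0.58700 = 0.721.

Posterior probability ≈ 0.721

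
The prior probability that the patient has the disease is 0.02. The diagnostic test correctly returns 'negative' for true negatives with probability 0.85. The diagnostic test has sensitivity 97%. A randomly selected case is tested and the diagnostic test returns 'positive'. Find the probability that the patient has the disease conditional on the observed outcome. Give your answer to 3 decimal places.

Write H for 'the patient has the disease'. Prior odds H:¬H = 0.02/0.98 = 0.020408. For the 'positive' outcome, the likelihood ratio is 0.97/0.15 = 6.4667.
Posterior odds = 0.020408 × 6.4667 = 0.13197, so P(H|E) = 0.13197/(1+0.13197) = 0.117.

P(H | E) ≈ 0.117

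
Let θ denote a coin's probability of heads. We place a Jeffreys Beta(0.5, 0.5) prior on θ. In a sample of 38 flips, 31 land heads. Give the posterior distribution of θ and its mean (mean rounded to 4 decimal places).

Observing 31 successes and 7 failures updates Beta(0.5, 0.5) by adding the success and failure counts to the two shape parameters: α = 0.5+31 = 31.5, β = 0.5+7 = 7.5.
Posterior mean = α/(α+β) = 31.5/39 = 0.8077.

Posterior: Beta(31.5, 7.5); mean ≈ 0.8077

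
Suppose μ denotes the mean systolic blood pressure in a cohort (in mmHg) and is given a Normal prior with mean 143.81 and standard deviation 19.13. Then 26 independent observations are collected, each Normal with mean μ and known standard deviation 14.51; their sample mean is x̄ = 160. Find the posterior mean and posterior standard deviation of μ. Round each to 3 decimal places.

With known σ, the Normal prior is conjugate. Weight on the data is w = (n/σ²)/(n/σ² + 1/τ₀²) = 0.123492/(0.123492+0.00273256) = 0.97835.
Posterior mean = w·x̄ + (1−w)·μ₀ = 0.97835·160 + 0.021648·143.81 = 159.650. Posterior variance = 1/(0.123492+0.00273256) = 7.92239, so SD = 2.815.

Posterior mean ≈ 159.650; posterior SD ≈ 2.815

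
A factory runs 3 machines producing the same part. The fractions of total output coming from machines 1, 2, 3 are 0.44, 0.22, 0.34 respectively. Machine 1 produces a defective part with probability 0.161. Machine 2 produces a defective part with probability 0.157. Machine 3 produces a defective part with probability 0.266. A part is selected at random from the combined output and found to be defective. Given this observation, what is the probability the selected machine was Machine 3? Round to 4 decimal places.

Posterior probability ≈ 0.4619

P(defective|M1) = 0.161; P(defective|M2) = 0.157; P(defective|M3) = 0.266.
Prior × likelihood for each source: 0.44·0.161=0.07084, 0.22·0.157=0.03454, 0.34·0.266=0.09044. Summing gives P(defective) = 0.19582.
P(Machine 3 | defective) = 0.09044 / 0.19582 = 0.4619.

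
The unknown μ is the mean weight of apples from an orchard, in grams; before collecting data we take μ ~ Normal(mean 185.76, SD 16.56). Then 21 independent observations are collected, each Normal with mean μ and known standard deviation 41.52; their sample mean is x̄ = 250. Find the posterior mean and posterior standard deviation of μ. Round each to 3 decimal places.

Posterior mean ≈ 235.200; posterior SD ≈ 7.948

With known σ, the Normal prior is conjugate. Weight on the data is w = (n/σ²)/(n/σ² + 1/τ₀²) = 0.0121816/(0.0121816+0.00364653) = 0.76962.
Posterior mean = w·x̄ + (1−w)·μ₀ = 0.76962·250 + 0.23038·185.76 = 235.200. Posterior variance = 1/(0.0121816+0.00364653) = 63.1786, so SD = 7.948.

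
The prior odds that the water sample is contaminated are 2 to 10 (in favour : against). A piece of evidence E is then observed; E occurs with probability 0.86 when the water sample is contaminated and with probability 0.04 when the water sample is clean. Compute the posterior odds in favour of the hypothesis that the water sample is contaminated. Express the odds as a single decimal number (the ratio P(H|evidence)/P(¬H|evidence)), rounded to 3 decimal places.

Posterior odds ≈ 4.300

Prior odds = 2/10 = 0.20000. In log-odds, ln(0.20000) = -1.6094.
Add log likelihood ratio: ln(21.500) = 3.0681.
Posterior log-odds = 1.4586, so posterior odds = exp(1.4586) = 4.3000.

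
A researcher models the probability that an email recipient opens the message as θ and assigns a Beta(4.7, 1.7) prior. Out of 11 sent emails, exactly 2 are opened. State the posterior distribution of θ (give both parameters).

Observing 2 successes and 9 failures updates Beta(4.7, 1.7) by adding the success and failure counts to the two shape parameters: α = 4.7+2 = 6.7, β = 1.7+9 = 10.7.

Posterior: Beta(6.7, 10.7)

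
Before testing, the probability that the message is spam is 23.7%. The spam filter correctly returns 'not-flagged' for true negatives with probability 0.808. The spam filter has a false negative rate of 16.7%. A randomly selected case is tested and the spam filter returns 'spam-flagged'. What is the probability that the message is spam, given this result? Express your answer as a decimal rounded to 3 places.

P(H | E) ≈ 0.574

Write H for 'the message is spam'. Prior odds H:¬H = 0.237/0.763 = 0.31062. For the 'spam-flagged' outcome, the likelihood ratio is 0.833/0.192 = 4.3385.
Posterior odds = 0.31062 × 4.3385 = 1.3476, so P(H|E) = 1.3476/(1+1.3476) = 0.574.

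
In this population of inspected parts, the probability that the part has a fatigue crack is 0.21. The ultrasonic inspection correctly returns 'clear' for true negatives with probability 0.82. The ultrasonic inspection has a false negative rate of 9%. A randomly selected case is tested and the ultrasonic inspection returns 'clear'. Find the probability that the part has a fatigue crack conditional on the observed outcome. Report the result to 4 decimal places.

P(H | E) ≈ 0.0283

Write H for 'the part has a fatigue crack'. Prior odds H:¬H = 0.21/0.79 = 0.26582. For the 'clear' outcome, the likelihood ratio is 0.09/0.82 = 0.10976.
Posterior odds = 0.26582 × 0.10976 = 0.029176, so P(H|E) = 0.029176/(1+0.029176) = 0.0283.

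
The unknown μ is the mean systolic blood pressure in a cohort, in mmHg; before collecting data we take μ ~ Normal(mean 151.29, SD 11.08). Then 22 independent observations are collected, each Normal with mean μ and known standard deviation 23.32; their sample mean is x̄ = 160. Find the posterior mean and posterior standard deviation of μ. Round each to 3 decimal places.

Posterior mean ≈ 158.540; posterior SD ≈ 4.536

With known σ, the Normal prior is conjugate. Weight on the data is w = (n/σ²)/(n/σ² + 1/τ₀²) = 0.0404544/(0.0404544+0.00814555) = 0.83240.
Posterior mean = w·x̄ + (1−w)·μ₀ = 0.83240·160 + 0.16760·151.29 = 158.540. Posterior variance = 1/(0.0404544+0.00814555) = 20.5762, so SD = 4.536.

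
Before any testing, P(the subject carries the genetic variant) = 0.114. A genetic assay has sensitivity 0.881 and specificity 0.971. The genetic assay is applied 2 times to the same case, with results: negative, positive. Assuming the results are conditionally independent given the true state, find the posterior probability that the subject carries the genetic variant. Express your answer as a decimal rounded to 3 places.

With H the event that the subject carries the genetic variant, the joint likelihood of the observed sequence is P(data|H) = 0.119·0.881 = 0.10484 and P(data|¬H) = 0.971·0.029 = 0.028159.
Bayes: P(H|data) = 0.114·0.10484 / (0.114·0.10484 + 0.886·0.028159) = 0.011952/0.036901 = 0.3239.

Posterior P(H) ≈ 0.324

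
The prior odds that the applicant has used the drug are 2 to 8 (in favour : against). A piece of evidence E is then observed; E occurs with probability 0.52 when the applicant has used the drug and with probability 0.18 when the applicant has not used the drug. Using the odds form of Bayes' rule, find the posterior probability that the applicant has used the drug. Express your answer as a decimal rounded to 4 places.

Posterior probability ≈ 0.4194

Prior odds = 2/8 = 0.25000. In log-odds, ln(0.25000) = -1.3863.
Add log likelihood ratio: ln(2.8889) = 1.0609.
Posterior log-odds = -0.32542, so posterior odds = exp(-0.32542) = 0.72222. Converting, P(H|E) = 0.72222/1.7222 = 0.4194.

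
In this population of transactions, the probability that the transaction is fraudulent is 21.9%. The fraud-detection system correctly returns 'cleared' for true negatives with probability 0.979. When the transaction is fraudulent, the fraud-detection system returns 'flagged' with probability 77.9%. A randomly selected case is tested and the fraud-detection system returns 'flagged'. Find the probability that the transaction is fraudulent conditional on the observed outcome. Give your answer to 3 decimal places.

P(H | E) ≈ 0.912

Let H be the event that the transaction is fraudulent. P(H) = 0.219, so P(¬H) = 0.781. With E the 'flagged' result, P(E|H) = 0.779 and P(E|¬H) = 0.021.
P(E) = 0.779·0.219 + 0.021·0.781 = 0.17060 + 0.016401 = 0.18700.
By Bayes' theorem, P(H|E) = 0.17060 / 0.18700 = 0.912.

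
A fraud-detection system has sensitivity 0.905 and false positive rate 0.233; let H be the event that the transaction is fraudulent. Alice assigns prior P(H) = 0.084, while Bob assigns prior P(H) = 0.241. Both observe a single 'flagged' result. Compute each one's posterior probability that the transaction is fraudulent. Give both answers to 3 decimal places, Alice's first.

Alice: 0.263; Bob: 0.552

P('+'|H) = 0.905, P('+'|¬H) = 0.233.
Alice: numerator 0.905·0.084 = 0.076020; evidence = 0.076020+0.233·0.916 = 0.28945; posterior = 0.263.
Bob: numerator 0.905·0.241 = 0.21810; evidence = 0.21810+0.233·0.759 = 0.39495; posterior = 0.552.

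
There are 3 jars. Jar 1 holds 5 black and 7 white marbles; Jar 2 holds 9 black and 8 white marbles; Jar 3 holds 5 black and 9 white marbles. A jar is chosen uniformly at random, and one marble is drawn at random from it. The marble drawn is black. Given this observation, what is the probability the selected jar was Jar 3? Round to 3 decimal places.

P(black|Jar 1) = 0.4167; P(black|Jar 2) = 0.5294; P(black|Jar 3) = 0.3571.
Prior × likelihood for each source: 0.333333·0.4167=0.1389, 0.333333·0.5294=0.1765, 0.333333·0.3571=0.1190. Summing gives P(black) = 0.43441.
P(Jar 3 | black) = 0.1190 / 0.43441 = 0.274.

Posterior probability ≈ 0.274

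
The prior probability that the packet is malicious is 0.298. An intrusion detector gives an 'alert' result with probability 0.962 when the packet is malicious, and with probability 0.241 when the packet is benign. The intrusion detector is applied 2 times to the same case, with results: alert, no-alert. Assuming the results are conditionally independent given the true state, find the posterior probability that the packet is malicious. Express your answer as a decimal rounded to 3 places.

Let H be the event that the packet is malicious; start with P(H) = 0.298. P('alert'|H) = 0.962, P('alert'|¬H) = 0.241.
Update on result 1 ('alert'): P(H) ← 0.962·0.2980 / (0.962·0.2980 + 0.241·0.7020) = 0.28668/0.45586 = 0.6289.
Update on result 2 ('no-alert'): P(H) ← 0.038·0.6289 / (0.038·0.6289 + 0.759·0.3711) = 0.023897/0.30558 = 0.0782.

Posterior P(H) ≈ 0.078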